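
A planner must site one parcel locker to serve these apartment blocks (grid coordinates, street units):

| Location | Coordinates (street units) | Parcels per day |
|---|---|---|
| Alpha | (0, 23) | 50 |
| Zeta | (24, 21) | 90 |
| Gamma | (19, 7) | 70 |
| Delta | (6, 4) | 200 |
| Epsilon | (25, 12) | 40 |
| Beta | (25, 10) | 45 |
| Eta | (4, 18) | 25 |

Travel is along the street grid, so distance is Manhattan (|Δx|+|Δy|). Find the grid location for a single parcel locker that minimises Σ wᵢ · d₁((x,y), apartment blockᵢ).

(6, 7)

Manhattan distance separates: Σwᵢ(|x−xᵢ|+|y−yᵢ|) = Σwᵢ|x−xᵢ| + Σwᵢ|y−yᵢ|, so x and y are optimised independently as 1-D weighted medians.
Total weight W = 520; half = 260.
x-coordinate, sorted with cumulative weight:
  x=0 (Alpha, w=50) cum 50
  x=4 (Eta, w=25) cum 75
  x=6 (Delta, w=200) cum 275  ← median
  x=19 (Gamma, w=70) cum 345
  x=24 (Zeta, w=90) cum 435
  x=25 (Epsilon, w=40) cum 475
  x=25 (Beta, w=45) cum 520
⇒ x* = 6
y-coordinate, sorted with cumulative weight:
  y=4 (Delta, w=200) cum 200
  y=7 (Gamma, w=70) cum 270  ← median
  y=10 (Beta, w=45) cum 315
  y=12 (Epsilon, w=40) cum 355
  y=18 (Eta, w=25) cum 380
  y=21 (Zeta, w=90) cum 470
  y=23 (Alpha, w=50) cum 520
⇒ y* = 7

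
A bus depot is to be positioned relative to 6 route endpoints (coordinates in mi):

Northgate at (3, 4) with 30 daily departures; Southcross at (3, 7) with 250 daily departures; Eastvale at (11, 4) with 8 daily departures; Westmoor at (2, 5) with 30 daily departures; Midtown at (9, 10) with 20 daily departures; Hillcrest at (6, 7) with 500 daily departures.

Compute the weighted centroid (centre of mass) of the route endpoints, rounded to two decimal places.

(4.97, 6.86)

The minimiser of Σwᵢ‖p−pᵢ‖² is the weighted centroid p* = (Σwᵢpᵢ)/(Σwᵢ).
Σwᵢ = 838.
Σwᵢxᵢ = 30·3 + 250·3 + 8·11 + 30·2 + 20·9 + 500·6 = 4168.
Σwᵢyᵢ = 30·4 + 250·7 + 8·4 + 30·5 + 20·10 + 500·7 = 5752.
x* = 4168/838 = 4.97, y* = 5752/838 = 6.86.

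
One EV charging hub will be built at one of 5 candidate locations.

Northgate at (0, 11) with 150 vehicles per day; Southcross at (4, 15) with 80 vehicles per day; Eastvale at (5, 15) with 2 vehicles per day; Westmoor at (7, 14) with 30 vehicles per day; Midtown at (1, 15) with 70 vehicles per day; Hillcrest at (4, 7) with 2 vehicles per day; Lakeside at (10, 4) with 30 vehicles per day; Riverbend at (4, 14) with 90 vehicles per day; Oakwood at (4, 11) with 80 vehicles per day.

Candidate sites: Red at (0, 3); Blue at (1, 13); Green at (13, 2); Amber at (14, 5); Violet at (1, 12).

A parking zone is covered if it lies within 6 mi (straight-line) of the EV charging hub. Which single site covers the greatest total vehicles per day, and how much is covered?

Violet, covering 474

Coverage radius r = 6 mi; a point is covered iff (Δx)²+(Δy)² ≤ 6² = 36.
  Red (0, 3): covers {Hillcrest} → 2
  Blue (1, 13): covers {Northgate, Southcross, Eastvale, Midtown, Riverbend, Oakwood} → 472
  Green (13, 2): covers {Lakeside} → 30
  Amber (14, 5): covers {Lakeside} → 30
  Violet (1, 12): covers {Northgate, Southcross, Eastvale, Midtown, Hillcrest, Riverbend, Oakwood} → 474
Maximum coverage at Violet: 474 vehicles per day.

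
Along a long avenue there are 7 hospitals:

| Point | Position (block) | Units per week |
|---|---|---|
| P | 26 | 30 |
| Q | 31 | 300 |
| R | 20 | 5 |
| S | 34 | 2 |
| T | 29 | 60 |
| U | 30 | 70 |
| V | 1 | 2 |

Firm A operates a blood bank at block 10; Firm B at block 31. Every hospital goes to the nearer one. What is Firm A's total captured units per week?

The indifferent point is the midpoint (10+31)/2 = 20.5; hospitals left of it (closer to Firm A at 10) go to Firm A, those right go to Firm B.
  V at 1 (w=2) → Firm A
  R at 20 (w=5) → Firm A
  P at 26 (w=30) → Firm B
  T at 29 (w=60) → Firm B
  U at 30 (w=70) → Firm B
  Q at 31 (w=300) → Firm B
  S at 34 (w=2) → Firm B
Firm A captures 7; Firm B captures 462.

7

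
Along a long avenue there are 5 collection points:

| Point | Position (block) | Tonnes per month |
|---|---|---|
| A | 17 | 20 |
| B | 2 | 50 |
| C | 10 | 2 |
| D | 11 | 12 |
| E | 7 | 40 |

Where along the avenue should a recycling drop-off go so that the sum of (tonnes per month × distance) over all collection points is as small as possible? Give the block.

x = 7

For a sum of weighted absolute distances on a line, the optimum is the weighted median (not the mean). Total weight W = 124; half-weight = 62.
Sort by position and accumulate weight:
  block 2 (B, w=50) → cum 50
  block 7 (E, w=40) → cum 90  ≥ 62 → median here
  block 10 (C, w=2) → cum 92
  block 11 (D, w=12) → cum 104
  block 17 (A, w=20) → cum 124
Optimal location: block 7.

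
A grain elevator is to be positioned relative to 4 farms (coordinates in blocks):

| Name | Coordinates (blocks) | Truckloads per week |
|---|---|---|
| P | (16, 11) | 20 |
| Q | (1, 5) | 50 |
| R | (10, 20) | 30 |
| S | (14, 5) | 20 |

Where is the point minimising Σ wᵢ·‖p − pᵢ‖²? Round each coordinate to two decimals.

The minimiser of Σwᵢ‖p−pᵢ‖² is the weighted centroid p* = (Σwᵢpᵢ)/(Σwᵢ).
Σwᵢ = 120.
Σwᵢxᵢ = 20·16 + 50·1 + 30·10 + 20·14 = 950.
Σwᵢyᵢ = 20·11 + 50·5 + 30·20 + 20·5 = 1170.
x* = 950/120 = 7.92, y* = 1170/120 = 9.75.

(7.92, 9.75)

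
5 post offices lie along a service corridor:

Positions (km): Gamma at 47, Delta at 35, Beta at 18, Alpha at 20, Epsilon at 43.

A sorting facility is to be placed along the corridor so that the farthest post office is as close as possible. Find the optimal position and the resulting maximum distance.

The 1-center on a line is the midpoint of the two extreme points: leftmost at 18, rightmost at 47.
Optimal location = (18 + 47)/2 = 32.5; maximum distance = (47 − 18)/2 = 14.5.

location 32.5, max distance 14.5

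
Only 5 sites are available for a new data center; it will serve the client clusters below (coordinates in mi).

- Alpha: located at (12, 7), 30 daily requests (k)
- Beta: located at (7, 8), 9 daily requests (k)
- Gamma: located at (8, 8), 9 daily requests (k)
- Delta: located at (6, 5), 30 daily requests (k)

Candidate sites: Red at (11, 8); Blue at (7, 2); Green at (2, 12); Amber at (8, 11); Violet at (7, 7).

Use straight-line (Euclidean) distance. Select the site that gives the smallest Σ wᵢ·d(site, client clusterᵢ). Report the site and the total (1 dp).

Total weighted distance at each candidate:
  Red (11, 8): total = 280.4
  Blue (7, 2): total = 415.7
  Green (2, 12): total = 699.8
  Amber (8, 11): total = 414.9
  Violet (7, 7): total = 238.8
Minimum is at Violet with total 238.8 mi.

Violet, total 238.8 mi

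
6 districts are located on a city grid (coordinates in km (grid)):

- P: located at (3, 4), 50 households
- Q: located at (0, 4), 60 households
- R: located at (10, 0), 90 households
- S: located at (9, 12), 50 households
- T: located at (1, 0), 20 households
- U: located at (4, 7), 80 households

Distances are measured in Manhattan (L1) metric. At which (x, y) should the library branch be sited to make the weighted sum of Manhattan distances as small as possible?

Manhattan distance separates: Σwᵢ(|x−xᵢ|+|y−yᵢ|) = Σwᵢ|x−xᵢ| + Σwᵢ|y−yᵢ|, so x and y are optimised independently as 1-D weighted medians.
Total weight W = 350; half = 175.
x-coordinate, sorted with cumulative weight:
  x=0 (Q, w=60) cum 60
  x=1 (T, w=20) cum 80
  x=3 (P, w=50) cum 130
  x=4 (U, w=80) cum 210  ← median
  x=9 (S, w=50) cum 260
  x=10 (R, w=90) cum 350
⇒ x* = 4
y-coordinate, sorted with cumulative weight:
  y=0 (R, w=90) cum 90
  y=0 (T, w=20) cum 110
  y=4 (P, w=50) cum 160
  y=4 (Q, w=60) cum 220  ← median
  y=7 (U, w=80) cum 300
  y=12 (S, w=50) cum 350
⇒ y* = 4

(4, 4)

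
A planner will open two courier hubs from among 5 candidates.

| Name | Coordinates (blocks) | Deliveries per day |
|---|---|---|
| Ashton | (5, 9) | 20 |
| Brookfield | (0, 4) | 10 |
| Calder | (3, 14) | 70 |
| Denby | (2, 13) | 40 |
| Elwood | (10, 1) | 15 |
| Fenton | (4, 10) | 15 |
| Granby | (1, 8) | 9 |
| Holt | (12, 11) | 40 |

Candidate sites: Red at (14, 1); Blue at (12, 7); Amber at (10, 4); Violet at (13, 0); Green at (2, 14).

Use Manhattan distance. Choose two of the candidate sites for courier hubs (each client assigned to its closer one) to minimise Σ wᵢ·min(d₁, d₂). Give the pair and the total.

Evaluate every pair (each demand assigned to the nearer of the two):
  {Blue, Green}: total = 823
  {Amber, Green}: total = 928
  {Red, Green}: total = 1083
  {Violet, Green}: total = 1083
  {Blue, Amber}: total = 2518
  {Red, Blue}: total = 2583
  {Blue, Violet}: total = 2583
  {Red, Amber}: total = 2872
  {Amber, Violet}: total = 2872
  {Red, Violet}: total = 4155
Best pair: {Blue, Green} with total 823.

{Blue, Green}, total 823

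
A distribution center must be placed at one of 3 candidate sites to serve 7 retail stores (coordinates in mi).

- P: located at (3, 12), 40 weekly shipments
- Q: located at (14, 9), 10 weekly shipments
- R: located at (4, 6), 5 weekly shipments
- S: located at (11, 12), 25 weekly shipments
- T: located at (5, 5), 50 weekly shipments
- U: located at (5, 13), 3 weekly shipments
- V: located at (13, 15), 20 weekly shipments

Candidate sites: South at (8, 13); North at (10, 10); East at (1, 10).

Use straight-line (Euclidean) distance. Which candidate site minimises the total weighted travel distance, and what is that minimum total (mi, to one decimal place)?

North, total 912.1 mi

Total weighted distance at each candidate:
  South (8, 13): total = 939.3
  North (10, 10): total = 912.1
  East (1, 10): total = 1118.6
Minimum is at North with total 912.1 mi.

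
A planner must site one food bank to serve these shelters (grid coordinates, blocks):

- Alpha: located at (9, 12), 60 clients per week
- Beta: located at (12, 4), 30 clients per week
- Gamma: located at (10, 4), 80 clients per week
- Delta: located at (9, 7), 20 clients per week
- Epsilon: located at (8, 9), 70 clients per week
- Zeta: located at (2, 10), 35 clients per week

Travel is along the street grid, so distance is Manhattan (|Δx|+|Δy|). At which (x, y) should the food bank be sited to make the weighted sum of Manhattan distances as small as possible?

(9, 9)

Manhattan distance separates: Σwᵢ(|x−xᵢ|+|y−yᵢ|) = Σwᵢ|x−xᵢ| + Σwᵢ|y−yᵢ|, so x and y are optimised independently as 1-D weighted medians.
Total weight W = 295; half = 147.5.
x-coordinate, sorted with cumulative weight:
  x=2 (Zeta, w=35) cum 35
  x=8 (Epsilon, w=70) cum 105
  x=9 (Alpha, w=60) cum 165  ← median
  x=9 (Delta, w=20) cum 185
  x=10 (Gamma, w=80) cum 265
  x=12 (Beta, w=30) cum 295
⇒ x* = 9
y-coordinate, sorted with cumulative weight:
  y=4 (Beta, w=30) cum 30
  y=4 (Gamma, w=80) cum 110
  y=7 (Delta, w=20) cum 130
  y=9 (Epsilon, w=70) cum 200  ← median
  y=10 (Zeta, w=35) cum 235
  y=12 (Alpha, w=60) cum 295
⇒ y* = 9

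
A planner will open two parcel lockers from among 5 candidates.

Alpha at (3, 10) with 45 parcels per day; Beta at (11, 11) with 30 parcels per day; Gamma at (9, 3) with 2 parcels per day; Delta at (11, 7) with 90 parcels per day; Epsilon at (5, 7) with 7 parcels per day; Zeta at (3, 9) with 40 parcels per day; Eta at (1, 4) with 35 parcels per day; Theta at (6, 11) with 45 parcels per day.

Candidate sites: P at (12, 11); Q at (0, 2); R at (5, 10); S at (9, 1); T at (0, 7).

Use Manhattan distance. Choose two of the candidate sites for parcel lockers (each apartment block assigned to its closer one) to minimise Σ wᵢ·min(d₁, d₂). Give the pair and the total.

{P, R}, total 1173

Evaluate every pair (each demand assigned to the nearer of the two):
  {P, R}: total = 1173
  {P, T}: total = 1417
  {Q, R}: total = 1466
  {R, T}: total = 1503
  {R, S}: total = 1605
  {P, Q}: total = 1795
  {P, S}: total = 2099
  {S, T}: total = 2179
  {Q, T}: total = 2520
  {Q, S}: total = 2739
Best pair: {P, R} with total 1173.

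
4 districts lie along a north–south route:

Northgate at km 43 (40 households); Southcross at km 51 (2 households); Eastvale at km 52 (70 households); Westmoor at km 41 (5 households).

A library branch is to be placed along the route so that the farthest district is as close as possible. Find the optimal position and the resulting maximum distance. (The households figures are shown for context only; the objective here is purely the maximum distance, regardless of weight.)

location 46.5, max distance 5.5

The 1-center on a line is the midpoint of the two extreme points: leftmost at 41, rightmost at 52.
Optimal location = (41 + 52)/2 = 46.5; maximum distance = (52 − 41)/2 = 5.5.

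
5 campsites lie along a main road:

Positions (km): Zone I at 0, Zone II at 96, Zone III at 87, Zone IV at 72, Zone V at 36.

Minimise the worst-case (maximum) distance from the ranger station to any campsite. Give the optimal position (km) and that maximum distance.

location 48, max distance 48

The 1-center on a line is the midpoint of the two extreme points: leftmost at 0, rightmost at 96.
Optimal location = (0 + 96)/2 = 48; maximum distance = (96 − 0)/2 = 48.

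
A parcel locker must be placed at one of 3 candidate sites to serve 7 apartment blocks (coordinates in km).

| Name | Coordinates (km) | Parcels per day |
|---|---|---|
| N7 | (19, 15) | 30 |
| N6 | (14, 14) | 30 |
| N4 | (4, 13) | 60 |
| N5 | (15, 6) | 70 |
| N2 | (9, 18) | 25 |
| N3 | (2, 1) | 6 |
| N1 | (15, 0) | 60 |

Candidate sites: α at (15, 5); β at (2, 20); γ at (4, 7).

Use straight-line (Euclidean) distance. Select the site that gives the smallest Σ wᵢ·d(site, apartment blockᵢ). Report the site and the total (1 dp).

α, total 2220.4 km

Total weighted distance at each candidate:
  α (15, 5): total = 2220.4
  β (2, 20): total = 4435.5
  γ (4, 7): total = 3131.7
Minimum is at α with total 2220.4 km.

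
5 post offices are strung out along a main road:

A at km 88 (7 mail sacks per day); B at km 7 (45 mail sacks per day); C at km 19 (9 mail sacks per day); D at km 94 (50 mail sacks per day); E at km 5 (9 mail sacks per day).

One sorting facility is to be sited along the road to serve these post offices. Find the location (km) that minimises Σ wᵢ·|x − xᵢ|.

x = 19

For a sum of weighted absolute distances on a line, the optimum is the weighted median (not the mean). Total weight W = 120; half-weight = 60.
Sort by position and accumulate weight:
  km 5 (E, w=9) → cum 9
  km 7 (B, w=45) → cum 54
  km 19 (C, w=9) → cum 63  ≥ 60 → median here
  km 88 (A, w=7) → cum 70
  km 94 (D, w=50) → cum 120
Optimal location: km 19.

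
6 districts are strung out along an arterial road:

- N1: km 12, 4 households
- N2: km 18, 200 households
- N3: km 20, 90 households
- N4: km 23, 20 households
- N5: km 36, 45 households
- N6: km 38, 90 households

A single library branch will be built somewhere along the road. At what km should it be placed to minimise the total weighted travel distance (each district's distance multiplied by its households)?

For a sum of weighted absolute distances on a line, the optimum is the weighted median (not the mean). Total weight W = 449; half-weight = 224.5.
Sort by position and accumulate weight:
  km 12 (N1, w=4) → cum 4
  km 18 (N2, w=200) → cum 204
  km 20 (N3, w=90) → cum 294  ≥ 224.5 → median here
  km 23 (N4, w=20) → cum 314
  km 36 (N5, w=45) → cum 359
  km 38 (N6, w=90) → cum 449
Optimal location: km 20.

x = 20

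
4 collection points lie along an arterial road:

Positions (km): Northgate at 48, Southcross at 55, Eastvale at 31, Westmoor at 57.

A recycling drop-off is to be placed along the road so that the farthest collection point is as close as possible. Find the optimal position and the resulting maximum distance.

location 44, max distance 13

The 1-center on a line is the midpoint of the two extreme points: leftmost at 31, rightmost at 57.
Optimal location = (31 + 57)/2 = 44; maximum distance = (57 − 31)/2 = 13.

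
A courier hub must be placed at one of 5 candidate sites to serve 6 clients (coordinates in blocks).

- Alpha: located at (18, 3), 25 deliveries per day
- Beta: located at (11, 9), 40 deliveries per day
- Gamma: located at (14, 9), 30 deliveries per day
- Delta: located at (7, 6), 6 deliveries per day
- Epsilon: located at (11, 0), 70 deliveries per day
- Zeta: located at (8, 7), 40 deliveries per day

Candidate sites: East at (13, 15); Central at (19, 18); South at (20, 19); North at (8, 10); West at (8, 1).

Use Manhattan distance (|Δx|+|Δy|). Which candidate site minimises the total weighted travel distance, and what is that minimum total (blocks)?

West, total 1716 blocks

Total weighted distance at each candidate:
  East (13, 15): total = 2755
  Central (19, 18): total = 4344
  South (20, 19): total = 4766
  North (8, 10): total = 1855
  West (8, 1): total = 1716
Minimum is at West with total 1716 blocks.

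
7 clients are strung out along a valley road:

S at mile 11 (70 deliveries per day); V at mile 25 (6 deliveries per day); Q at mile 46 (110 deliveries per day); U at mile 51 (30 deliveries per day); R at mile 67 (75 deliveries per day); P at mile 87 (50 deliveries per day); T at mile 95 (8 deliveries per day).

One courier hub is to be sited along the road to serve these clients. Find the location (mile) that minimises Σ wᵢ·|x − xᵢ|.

x = 46

For a sum of weighted absolute distances on a line, the optimum is the weighted median (not the mean). Total weight W = 349; half-weight = 174.5.
Sort by position and accumulate weight:
  mile 11 (S, w=70) → cum 70
  mile 25 (V, w=6) → cum 76
  mile 46 (Q, w=110) → cum 186  ≥ 174.5 → median here
  mile 51 (U, w=30) → cum 216
  mile 67 (R, w=75) → cum 291
  mile 87 (P, w=50) → cum 341
  mile 95 (T, w=8) → cum 349
Optimal location: mile 46.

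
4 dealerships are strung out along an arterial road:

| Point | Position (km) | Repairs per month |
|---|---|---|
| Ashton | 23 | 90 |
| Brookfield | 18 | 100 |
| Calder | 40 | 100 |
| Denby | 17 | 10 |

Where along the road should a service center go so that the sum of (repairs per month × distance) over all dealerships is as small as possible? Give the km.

x = 23

For a sum of weighted absolute distances on a line, the optimum is the weighted median (not the mean). Total weight W = 300; half-weight = 150.
Sort by position and accumulate weight:
  km 17 (Denby, w=10) → cum 10
  km 18 (Brookfield, w=100) → cum 110
  km 23 (Ashton, w=90) → cum 200  ≥ 150 → median here
  km 40 (Calder, w=100) → cum 300
Optimal location: km 23.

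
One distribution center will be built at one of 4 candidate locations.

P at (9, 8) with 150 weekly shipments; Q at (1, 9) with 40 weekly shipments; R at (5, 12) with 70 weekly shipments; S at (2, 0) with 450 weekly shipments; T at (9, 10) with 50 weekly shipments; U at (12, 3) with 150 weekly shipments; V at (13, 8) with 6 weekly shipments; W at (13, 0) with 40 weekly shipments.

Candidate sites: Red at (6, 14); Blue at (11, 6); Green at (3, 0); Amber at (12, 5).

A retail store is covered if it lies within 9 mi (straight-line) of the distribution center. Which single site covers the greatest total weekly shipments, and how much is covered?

Blue, covering 466

Coverage radius r = 9 mi; a point is covered iff (Δx)²+(Δy)² ≤ 9² = 81.
  Red (6, 14): covers {P, Q, R, T} → 310
  Blue (11, 6): covers {P, R, T, U, V, W} → 466
  Green (3, 0): covers {S} → 450
  Amber (12, 5): covers {P, T, U, V, W} → 396
Maximum coverage at Blue: 466 weekly shipments.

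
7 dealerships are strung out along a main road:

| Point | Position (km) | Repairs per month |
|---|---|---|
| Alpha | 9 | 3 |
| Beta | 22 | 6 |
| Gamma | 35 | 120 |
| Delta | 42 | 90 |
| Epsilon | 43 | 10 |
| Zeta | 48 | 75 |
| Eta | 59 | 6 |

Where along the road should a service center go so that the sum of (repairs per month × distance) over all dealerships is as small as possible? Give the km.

x = 42

For a sum of weighted absolute distances on a line, the optimum is the weighted median (not the mean). Total weight W = 310; half-weight = 155.
Sort by position and accumulate weight:
  km 9 (Alpha, w=3) → cum 3
  km 22 (Beta, w=6) → cum 9
  km 35 (Gamma, w=120) → cum 129
  km 42 (Delta, w=90) → cum 219  ≥ 155 → median here
  km 43 (Epsilon, w=10) → cum 229
  km 48 (Zeta, w=75) → cum 304
  km 59 (Eta, w=6) → cum 310
Optimal location: km 42.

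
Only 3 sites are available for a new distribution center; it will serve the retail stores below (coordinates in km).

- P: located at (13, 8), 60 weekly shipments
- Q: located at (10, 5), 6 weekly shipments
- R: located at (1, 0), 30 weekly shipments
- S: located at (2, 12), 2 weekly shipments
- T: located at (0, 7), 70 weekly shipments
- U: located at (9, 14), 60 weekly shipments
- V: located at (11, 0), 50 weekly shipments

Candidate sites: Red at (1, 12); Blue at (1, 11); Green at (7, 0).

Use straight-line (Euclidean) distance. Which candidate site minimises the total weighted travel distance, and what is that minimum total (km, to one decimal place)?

Green, total 2582.5 km

Total weighted distance at each candidate:
  Red (1, 12): total = 2822.1
  Blue (1, 11): total = 2684.4
  Green (7, 0): total = 2582.5
Minimum is at Green with total 2582.5 km.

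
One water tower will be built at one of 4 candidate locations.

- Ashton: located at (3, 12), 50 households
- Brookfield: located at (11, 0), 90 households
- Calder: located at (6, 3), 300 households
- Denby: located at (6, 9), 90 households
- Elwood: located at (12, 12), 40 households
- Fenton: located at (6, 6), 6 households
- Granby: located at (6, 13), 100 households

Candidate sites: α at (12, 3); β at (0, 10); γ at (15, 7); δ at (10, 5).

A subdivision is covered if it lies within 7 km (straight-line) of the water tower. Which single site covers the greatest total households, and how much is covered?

Coverage radius r = 7 km; a point is covered iff (Δx)²+(Δy)² ≤ 7² = 49.
  α (12, 3): covers {Brookfield, Calder, Fenton} → 396
  β (0, 10): covers {Ashton, Denby, Granby} → 240
  γ (15, 7): covers {Elwood} → 40
  δ (10, 5): covers {Brookfield, Calder, Denby, Fenton} → 486
Maximum coverage at δ: 486 households.

δ, covering 486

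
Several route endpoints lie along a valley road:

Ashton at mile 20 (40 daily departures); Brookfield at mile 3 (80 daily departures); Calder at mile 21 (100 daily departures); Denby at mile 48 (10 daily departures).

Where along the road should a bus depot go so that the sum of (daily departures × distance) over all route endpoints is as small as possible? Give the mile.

For a sum of weighted absolute distances on a line, the optimum is the weighted median (not the mean). Total weight W = 230; half-weight = 115.
Sort by position and accumulate weight:
  mile 3 (Brookfield, w=80) → cum 80
  mile 20 (Ashton, w=40) → cum 120  ≥ 115 → median here
  mile 21 (Calder, w=100) → cum 220
  mile 48 (Denby, w=10) → cum 230
Optimal location: mile 20.

x = 20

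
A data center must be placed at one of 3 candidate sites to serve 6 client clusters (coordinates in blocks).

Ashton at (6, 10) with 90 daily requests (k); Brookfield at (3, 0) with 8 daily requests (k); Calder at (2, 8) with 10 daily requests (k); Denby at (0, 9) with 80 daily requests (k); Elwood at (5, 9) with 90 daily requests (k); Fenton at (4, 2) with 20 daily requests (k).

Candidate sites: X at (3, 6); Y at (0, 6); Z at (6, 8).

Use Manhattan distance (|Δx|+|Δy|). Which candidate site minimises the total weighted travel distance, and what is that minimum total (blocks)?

Total weighted distance at each candidate:
  X (3, 6): total = 1738
  Y (0, 6): total = 2132
  Z (6, 8): total = 1208
Minimum is at Z with total 1208 blocks.

Z, total 1208 blocks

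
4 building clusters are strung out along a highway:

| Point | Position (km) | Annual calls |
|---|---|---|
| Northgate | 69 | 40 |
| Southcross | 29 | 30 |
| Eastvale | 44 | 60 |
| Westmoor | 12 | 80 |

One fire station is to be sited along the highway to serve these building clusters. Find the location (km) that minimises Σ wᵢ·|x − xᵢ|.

x = 29

For a sum of weighted absolute distances on a line, the optimum is the weighted median (not the mean). Total weight W = 210; half-weight = 105.
Sort by position and accumulate weight:
  km 12 (Westmoor, w=80) → cum 80
  km 29 (Southcross, w=30) → cum 110  ≥ 105 → median here
  km 44 (Eastvale, w=60) → cum 170
  km 69 (Northgate, w=40) → cum 210
Optimal location: km 29.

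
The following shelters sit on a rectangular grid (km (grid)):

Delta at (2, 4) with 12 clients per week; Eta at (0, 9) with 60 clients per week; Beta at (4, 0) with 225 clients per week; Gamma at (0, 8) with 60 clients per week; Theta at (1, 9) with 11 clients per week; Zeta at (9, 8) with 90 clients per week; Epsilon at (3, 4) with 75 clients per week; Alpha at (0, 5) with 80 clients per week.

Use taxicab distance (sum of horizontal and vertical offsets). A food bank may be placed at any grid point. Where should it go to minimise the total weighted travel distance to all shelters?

Manhattan distance separates: Σwᵢ(|x−xᵢ|+|y−yᵢ|) = Σwᵢ|x−xᵢ| + Σwᵢ|y−yᵢ|, so x and y are optimised independently as 1-D weighted medians.
Total weight W = 613; half = 306.5.
x-coordinate, sorted with cumulative weight:
  x=0 (Eta, w=60) cum 60
  x=0 (Gamma, w=60) cum 120
  x=0 (Alpha, w=80) cum 200
  x=1 (Theta, w=11) cum 211
  x=2 (Delta, w=12) cum 223
  x=3 (Epsilon, w=75) cum 298
  x=4 (Beta, w=225) cum 523  ← median
  x=9 (Zeta, w=90) cum 613
⇒ x* = 4
y-coordinate, sorted with cumulative weight:
  y=0 (Beta, w=225) cum 225
  y=4 (Delta, w=12) cum 237
  y=4 (Epsilon, w=75) cum 312  ← median
  y=5 (Alpha, w=80) cum 392
  y=8 (Gamma, w=60) cum 452
  y=8 (Zeta, w=90) cum 542
  y=9 (Eta, w=60) cum 602
  y=9 (Theta, w=11) cum 613
⇒ y* = 4

(4, 4)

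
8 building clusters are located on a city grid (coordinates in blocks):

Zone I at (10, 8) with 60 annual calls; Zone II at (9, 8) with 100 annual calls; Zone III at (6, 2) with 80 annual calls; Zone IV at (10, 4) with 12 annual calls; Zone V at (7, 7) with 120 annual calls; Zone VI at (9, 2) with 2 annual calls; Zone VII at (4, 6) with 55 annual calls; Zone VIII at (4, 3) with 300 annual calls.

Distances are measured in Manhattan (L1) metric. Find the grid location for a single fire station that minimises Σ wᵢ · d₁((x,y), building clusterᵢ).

Manhattan distance separates: Σwᵢ(|x−xᵢ|+|y−yᵢ|) = Σwᵢ|x−xᵢ| + Σwᵢ|y−yᵢ|, so x and y are optimised independently as 1-D weighted medians.
Total weight W = 729; half = 364.5.
x-coordinate, sorted with cumulative weight:
  x=4 (Zone VII, w=55) cum 55
  x=4 (Zone VIII, w=300) cum 355
  x=6 (Zone III, w=80) cum 435  ← median
  x=7 (Zone V, w=120) cum 555
  x=9 (Zone II, w=100) cum 655
  x=9 (Zone VI, w=2) cum 657
  x=10 (Zone I, w=60) cum 717
  x=10 (Zone IV, w=12) cum 729
⇒ x* = 6
y-coordinate, sorted with cumulative weight:
  y=2 (Zone III, w=80) cum 80
  y=2 (Zone VI, w=2) cum 82
  y=3 (Zone VIII, w=300) cum 382  ← median
  y=4 (Zone IV, w=12) cum 394
  y=6 (Zone VII, w=55) cum 449
  y=7 (Zone V, w=120) cum 569
  y=8 (Zone I, w=60) cum 629
  y=8 (Zone II, w=100) cum 729
⇒ y* = 3

(6, 3)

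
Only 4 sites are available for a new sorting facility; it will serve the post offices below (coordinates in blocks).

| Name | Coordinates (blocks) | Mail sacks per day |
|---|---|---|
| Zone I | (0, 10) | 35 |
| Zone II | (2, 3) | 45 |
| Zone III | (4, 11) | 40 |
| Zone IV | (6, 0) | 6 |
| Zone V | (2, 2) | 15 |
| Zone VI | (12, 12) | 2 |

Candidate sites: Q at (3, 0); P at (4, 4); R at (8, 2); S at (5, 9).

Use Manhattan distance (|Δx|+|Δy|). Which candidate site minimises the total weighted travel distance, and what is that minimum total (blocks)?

Total weighted distance at each candidate:
  Q (3, 0): total = 1220
  P (4, 4): total = 893
  R (8, 2): total = 1537
  S (5, 9): total = 965
Minimum is at P with total 893 blocks.

P, total 893 blocks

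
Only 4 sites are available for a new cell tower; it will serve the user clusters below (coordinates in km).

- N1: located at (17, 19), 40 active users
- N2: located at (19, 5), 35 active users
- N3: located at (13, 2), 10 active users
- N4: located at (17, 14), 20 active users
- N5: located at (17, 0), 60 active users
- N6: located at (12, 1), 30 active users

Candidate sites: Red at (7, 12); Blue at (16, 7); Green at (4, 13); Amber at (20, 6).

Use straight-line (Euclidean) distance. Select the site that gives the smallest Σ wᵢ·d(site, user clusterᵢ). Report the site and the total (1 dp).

Blue, total 1448.2 km

Total weighted distance at each candidate:
  Red (7, 12): total = 2594.8
  Blue (16, 7): total = 1448.2
  Green (4, 13): total = 3106.4
  Amber (20, 6): total = 1520.2
Minimum is at Blue with total 1448.2 km.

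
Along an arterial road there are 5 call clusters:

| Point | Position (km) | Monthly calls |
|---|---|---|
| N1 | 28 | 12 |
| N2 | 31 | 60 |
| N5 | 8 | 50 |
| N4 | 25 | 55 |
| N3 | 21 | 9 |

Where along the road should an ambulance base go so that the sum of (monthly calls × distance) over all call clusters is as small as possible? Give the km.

For a sum of weighted absolute distances on a line, the optimum is the weighted median (not the mean). Total weight W = 186; half-weight = 93.
Sort by position and accumulate weight:
  km 8 (N5, w=50) → cum 50
  km 21 (N3, w=9) → cum 59
  km 25 (N4, w=55) → cum 114  ≥ 93 → median here
  km 28 (N1, w=12) → cum 126
  km 31 (N2, w=60) → cum 186
Optimal location: km 25.

x = 25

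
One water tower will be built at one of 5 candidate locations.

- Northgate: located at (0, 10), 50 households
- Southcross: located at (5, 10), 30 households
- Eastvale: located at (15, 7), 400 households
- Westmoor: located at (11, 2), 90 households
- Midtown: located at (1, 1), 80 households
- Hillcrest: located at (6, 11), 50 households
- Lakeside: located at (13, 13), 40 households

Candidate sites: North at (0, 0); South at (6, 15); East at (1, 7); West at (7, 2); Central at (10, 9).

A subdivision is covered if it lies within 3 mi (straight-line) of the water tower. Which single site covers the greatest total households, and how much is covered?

Coverage radius r = 3 mi; a point is covered iff (Δx)²+(Δy)² ≤ 3² = 9.
  North (0, 0): covers {Midtown} → 80
  South (6, 15): covers {none} → 0
  East (1, 7): covers {none} → 0
  West (7, 2): covers {none} → 0
  Central (10, 9): covers {none} → 0
Maximum coverage at North: 80 households.

North, covering 80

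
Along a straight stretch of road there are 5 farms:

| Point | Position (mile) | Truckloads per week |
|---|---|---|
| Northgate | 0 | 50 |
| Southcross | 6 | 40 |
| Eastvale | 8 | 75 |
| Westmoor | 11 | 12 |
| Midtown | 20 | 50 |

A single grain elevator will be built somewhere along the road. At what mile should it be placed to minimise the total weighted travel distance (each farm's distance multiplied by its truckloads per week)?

For a sum of weighted absolute distances on a line, the optimum is the weighted median (not the mean). Total weight W = 227; half-weight = 113.5.
Sort by position and accumulate weight:
  mile 0 (Northgate, w=50) → cum 50
  mile 6 (Southcross, w=40) → cum 90
  mile 8 (Eastvale, w=75) → cum 165  ≥ 113.5 → median here
  mile 11 (Westmoor, w=12) → cum 177
  mile 20 (Midtown, w=50) → cum 227
Optimal location: mile 8.

x = 8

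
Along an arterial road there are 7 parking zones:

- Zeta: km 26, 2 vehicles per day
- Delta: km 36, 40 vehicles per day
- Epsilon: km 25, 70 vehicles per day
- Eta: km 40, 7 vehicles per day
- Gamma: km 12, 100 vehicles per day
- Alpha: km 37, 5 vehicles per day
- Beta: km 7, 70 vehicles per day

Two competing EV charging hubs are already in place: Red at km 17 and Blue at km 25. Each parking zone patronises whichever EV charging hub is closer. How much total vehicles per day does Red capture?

The indifferent point is the midpoint (17+25)/2 = 21; parking zones left of it (closer to Red at 17) go to Red, those right go to Blue.
  Beta at 7 (w=70) → Red
  Gamma at 12 (w=100) → Red
  Epsilon at 25 (w=70) → Blue
  Zeta at 26 (w=2) → Blue
  Delta at 36 (w=40) → Blue
  Alpha at 37 (w=5) → Blue
  Eta at 40 (w=7) → Blue
Red captures 170; Blue captures 124.

170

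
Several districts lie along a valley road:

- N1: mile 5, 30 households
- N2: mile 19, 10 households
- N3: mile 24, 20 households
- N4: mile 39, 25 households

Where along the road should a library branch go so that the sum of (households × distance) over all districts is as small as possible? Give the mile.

For a sum of weighted absolute distances on a line, the optimum is the weighted median (not the mean). Total weight W = 85; half-weight = 42.5.
Sort by position and accumulate weight:
  mile 5 (N1, w=30) → cum 30
  mile 19 (N2, w=10) → cum 40
  mile 24 (N3, w=20) → cum 60  ≥ 42.5 → median here
  mile 39 (N4, w=25) → cum 85
Optimal location: mile 24.

x = 24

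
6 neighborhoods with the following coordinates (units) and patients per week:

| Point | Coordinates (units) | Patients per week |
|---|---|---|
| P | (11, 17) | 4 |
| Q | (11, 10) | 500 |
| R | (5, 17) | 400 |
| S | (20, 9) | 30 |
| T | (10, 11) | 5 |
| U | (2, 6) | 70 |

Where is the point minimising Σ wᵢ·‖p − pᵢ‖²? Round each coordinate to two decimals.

(8.26, 12.50)

The minimiser of Σwᵢ‖p−pᵢ‖² is the weighted centroid p* = (Σwᵢpᵢ)/(Σwᵢ).
Σwᵢ = 1009.
Σwᵢxᵢ = 4·11 + 500·11 + 400·5 + 30·20 + 5·10 + 70·2 = 8334.
Σwᵢyᵢ = 4·17 + 500·10 + 400·17 + 30·9 + 5·11 + 70·6 = 12613.
x* = 8334/1009 = 8.26, y* = 12613/1009 = 12.50.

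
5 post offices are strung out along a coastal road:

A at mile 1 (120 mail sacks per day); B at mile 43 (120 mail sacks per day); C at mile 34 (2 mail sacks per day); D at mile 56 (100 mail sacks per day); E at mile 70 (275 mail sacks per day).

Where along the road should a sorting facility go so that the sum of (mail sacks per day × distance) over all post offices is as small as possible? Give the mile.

x = 56

For a sum of weighted absolute distances on a line, the optimum is the weighted median (not the mean). Total weight W = 617; half-weight = 308.5.
Sort by position and accumulate weight:
  mile 1 (A, w=120) → cum 120
  mile 34 (C, w=2) → cum 122
  mile 43 (B, w=120) → cum 242
  mile 56 (D, w=100) → cum 342  ≥ 308.5 → median here
  mile 70 (E, w=275) → cum 617
Optimal location: mile 56.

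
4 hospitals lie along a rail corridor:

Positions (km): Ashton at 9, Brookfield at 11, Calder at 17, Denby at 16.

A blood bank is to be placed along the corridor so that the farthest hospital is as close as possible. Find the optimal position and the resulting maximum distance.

location 13, max distance 4

The 1-center on a line is the midpoint of the two extreme points: leftmost at 9, rightmost at 17.
Optimal location = (9 + 17)/2 = 13; maximum distance = (17 − 9)/2 = 4.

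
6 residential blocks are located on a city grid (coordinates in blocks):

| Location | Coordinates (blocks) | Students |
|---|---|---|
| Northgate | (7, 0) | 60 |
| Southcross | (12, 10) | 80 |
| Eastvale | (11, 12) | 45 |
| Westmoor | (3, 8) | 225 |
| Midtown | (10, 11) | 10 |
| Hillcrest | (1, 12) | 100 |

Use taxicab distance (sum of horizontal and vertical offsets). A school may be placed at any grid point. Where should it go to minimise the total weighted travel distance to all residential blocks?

(3, 8)

Manhattan distance separates: Σwᵢ(|x−xᵢ|+|y−yᵢ|) = Σwᵢ|x−xᵢ| + Σwᵢ|y−yᵢ|, so x and y are optimised independently as 1-D weighted medians.
Total weight W = 520; half = 260.
x-coordinate, sorted with cumulative weight:
  x=1 (Hillcrest, w=100) cum 100
  x=3 (Westmoor, w=225) cum 325  ← median
  x=7 (Northgate, w=60) cum 385
  x=10 (Midtown, w=10) cum 395
  x=11 (Eastvale, w=45) cum 440
  x=12 (Southcross, w=80) cum 520
⇒ x* = 3
y-coordinate, sorted with cumulative weight:
  y=0 (Northgate, w=60) cum 60
  y=8 (Westmoor, w=225) cum 285  ← median
  y=10 (Southcross, w=80) cum 365
  y=11 (Midtown, w=10) cum 375
  y=12 (Eastvale, w=45) cum 420
  y=12 (Hillcrest, w=100) cum 520
⇒ y* = 8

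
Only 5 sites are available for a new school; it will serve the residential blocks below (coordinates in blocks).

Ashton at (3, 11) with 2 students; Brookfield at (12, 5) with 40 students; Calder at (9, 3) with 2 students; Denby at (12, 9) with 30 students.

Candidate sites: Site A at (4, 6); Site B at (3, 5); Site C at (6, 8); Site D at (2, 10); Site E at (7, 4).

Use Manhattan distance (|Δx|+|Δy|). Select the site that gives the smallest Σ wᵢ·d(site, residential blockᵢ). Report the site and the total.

Site E, total 568 blocks

Total weighted distance at each candidate:
  Site A (4, 6): total = 718
  Site B (3, 5): total = 778
  Site C (6, 8): total = 598
  Site D (2, 10): total = 962
  Site E (7, 4): total = 568
Minimum is at Site E with total 568 blocks.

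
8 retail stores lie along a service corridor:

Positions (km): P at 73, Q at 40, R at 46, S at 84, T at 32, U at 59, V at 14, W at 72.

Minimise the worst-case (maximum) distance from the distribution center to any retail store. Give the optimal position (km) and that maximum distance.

The 1-center on a line is the midpoint of the two extreme points: leftmost at 14, rightmost at 84.
Optimal location = (14 + 84)/2 = 49; maximum distance = (84 − 14)/2 = 35.

location 49, max distance 35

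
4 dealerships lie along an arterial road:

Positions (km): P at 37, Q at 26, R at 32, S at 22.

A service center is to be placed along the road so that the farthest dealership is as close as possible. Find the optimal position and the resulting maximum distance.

The 1-center on a line is the midpoint of the two extreme points: leftmost at 22, rightmost at 37.
Optimal location = (22 + 37)/2 = 29.5; maximum distance = (37 − 22)/2 = 7.5.

location 29.5, max distance 7.5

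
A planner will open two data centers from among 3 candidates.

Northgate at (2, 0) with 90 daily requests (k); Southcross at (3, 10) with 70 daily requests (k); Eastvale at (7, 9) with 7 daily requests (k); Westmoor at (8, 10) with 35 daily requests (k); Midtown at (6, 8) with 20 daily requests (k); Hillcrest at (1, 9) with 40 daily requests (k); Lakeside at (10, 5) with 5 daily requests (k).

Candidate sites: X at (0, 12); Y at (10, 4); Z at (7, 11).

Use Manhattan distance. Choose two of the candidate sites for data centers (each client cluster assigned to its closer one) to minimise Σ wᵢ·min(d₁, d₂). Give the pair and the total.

Evaluate every pair (each demand assigned to the nearer of the two):
  {Y, Z}: total = 1919
  {X, Z}: total = 1979
  {X, Y}: total = 2091
Best pair: {Y, Z} with total 1919.

{Y, Z}, total 1919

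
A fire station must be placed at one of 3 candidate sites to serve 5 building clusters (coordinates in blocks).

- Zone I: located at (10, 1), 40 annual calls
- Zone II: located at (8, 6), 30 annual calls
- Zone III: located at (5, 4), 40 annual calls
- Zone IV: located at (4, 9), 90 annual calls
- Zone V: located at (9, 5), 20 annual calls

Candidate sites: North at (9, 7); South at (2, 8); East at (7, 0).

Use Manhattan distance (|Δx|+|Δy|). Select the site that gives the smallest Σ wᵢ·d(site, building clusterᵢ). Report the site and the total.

Total weighted distance at each candidate:
  North (9, 7): total = 1290
  South (2, 8): total = 1590
  East (7, 0): total = 1830
Minimum is at North with total 1290 blocks.

North, total 1290 blocks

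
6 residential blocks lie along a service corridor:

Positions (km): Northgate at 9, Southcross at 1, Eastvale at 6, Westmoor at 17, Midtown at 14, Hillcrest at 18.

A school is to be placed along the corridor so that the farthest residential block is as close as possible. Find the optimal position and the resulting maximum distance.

location 9.5, max distance 8.5

The 1-center on a line is the midpoint of the two extreme points: leftmost at 1, rightmost at 18.
Optimal location = (1 + 18)/2 = 9.5; maximum distance = (18 − 1)/2 = 8.5.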